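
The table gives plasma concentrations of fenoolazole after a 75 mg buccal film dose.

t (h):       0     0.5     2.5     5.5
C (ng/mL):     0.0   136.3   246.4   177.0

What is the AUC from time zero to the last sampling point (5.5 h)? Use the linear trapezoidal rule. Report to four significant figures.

Trapezoidal AUC_0→5.5:
  [0→0.5]: (0.0+136.3)/2 × 0.5 = 34.075
  [0.5→2.5]: (136.3+246.4)/2 × 2 = 382.7
  [2.5→5.5]: (246.4+177.0)/2 × 3 = 635.1
  Sum = 1051.875 ng/mL·h

AUC = 1052 ng/mL·h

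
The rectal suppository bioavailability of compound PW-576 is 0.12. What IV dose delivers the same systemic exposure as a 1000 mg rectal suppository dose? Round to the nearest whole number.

Systemic exposure from an extravascular dose = F × D_ev, so the equivalent IV dose is F × D_ev.
D_iv = F × D_ev = 0.12 × 1000 = 120 mg

D_iv = 120 mg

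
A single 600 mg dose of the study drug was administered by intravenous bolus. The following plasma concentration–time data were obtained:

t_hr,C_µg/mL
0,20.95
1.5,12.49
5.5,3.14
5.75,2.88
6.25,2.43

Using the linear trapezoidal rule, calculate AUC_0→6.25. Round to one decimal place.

Trapezoidal AUC_0→6.25:
  [0→1.5]: (20.95+12.49)/2 × 1.5 = 25.08
  [1.5→5.5]: (12.49+3.14)/2 × 4 = 31.26
  [5.5→5.75]: (3.14+2.88)/2 × 0.25 = 0.7525
  [5.75→6.25]: (2.88+2.43)/2 × 0.5 = 1.3275
  Sum = 58.42 µg/mL·hr

AUC = 58.4 µg/mL·hr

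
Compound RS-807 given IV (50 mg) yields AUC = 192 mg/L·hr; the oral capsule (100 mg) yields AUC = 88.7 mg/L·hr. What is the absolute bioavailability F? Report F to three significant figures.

F = 0.231

F = (AUC_ev / D_ev) / (AUC_iv / D_iv)
  = (88.7/100) / (192/50)
  = 0.887 / 3.84 = 0.2310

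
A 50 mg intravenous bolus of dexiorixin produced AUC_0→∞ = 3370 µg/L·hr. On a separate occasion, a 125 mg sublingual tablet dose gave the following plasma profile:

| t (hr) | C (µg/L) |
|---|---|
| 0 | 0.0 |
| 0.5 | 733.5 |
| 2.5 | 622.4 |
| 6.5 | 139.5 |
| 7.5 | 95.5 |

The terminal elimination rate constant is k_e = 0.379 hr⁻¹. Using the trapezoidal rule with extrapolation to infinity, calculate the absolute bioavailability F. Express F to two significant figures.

F = 0.41

Trapezoidal AUC_0→7.5 (sublingual tablet):
  [0→0.5]: (0.0+733.5)/2 × 0.5 = 183.375
  [0.5→2.5]: (733.5+622.4)/2 × 2 = 1355.9
  [2.5→6.5]: (622.4+139.5)/2 × 4 = 1523.8
  [6.5→7.5]: (139.5+95.5)/2 × 1 = 117.5
  Sum = 3180.575 µg/L·hr
Tail: C_last/k_e = 95.5/0.379 = 251.979
AUC_0→∞ (sublingual tablet) = 3180.575 + 251.979 = 3432.554 µg/L·hr
F = (AUC_ev/D_ev)/(AUC_iv/D_iv) = (3432.554/125)/(3370/50) = 27.460432/67.4 = 0.4074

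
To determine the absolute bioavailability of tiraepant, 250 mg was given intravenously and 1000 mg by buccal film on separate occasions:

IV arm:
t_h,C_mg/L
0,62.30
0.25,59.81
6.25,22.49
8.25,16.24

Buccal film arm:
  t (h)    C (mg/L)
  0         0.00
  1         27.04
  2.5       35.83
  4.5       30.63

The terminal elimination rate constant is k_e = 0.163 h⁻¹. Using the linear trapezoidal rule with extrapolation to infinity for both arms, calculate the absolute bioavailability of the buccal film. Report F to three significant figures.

Trapezoidal AUC_0→8.25 (IV):
  [0→0.25]: (62.30+59.81)/2 × 0.25 = 15.26375
  [0.25→6.25]: (59.81+22.49)/2 × 6 = 246.9
  [6.25→8.25]: (22.49+16.24)/2 × 2 = 38.73
  Sum = 300.89375 mg/L·h
IV tail: 16.24/0.163 = 99.632; AUC_iv,0→∞ = 300.89375 + 99.632 = 400.52575 mg/L·h
Trapezoidal AUC_0→4.5 (buccal film):
  [0→1]: (0.00+27.04)/2 × 1 = 13.52
  [1→2.5]: (27.04+35.83)/2 × 1.5 = 47.1525
  [2.5→4.5]: (35.83+30.63)/2 × 2 = 66.46
  Sum = 127.1325 mg/L·h
buccal film tail: 30.63/0.163 = 187.914; AUC_ev,0→∞ = 127.1325 + 187.914 = 315.0465 mg/L·h
F = (AUC_ev/D_ev)/(AUC_iv/D_iv) = (315.0465/1000)/(400.52575/250) = 0.3150465/1.602103 = 0.1966

F = 0.197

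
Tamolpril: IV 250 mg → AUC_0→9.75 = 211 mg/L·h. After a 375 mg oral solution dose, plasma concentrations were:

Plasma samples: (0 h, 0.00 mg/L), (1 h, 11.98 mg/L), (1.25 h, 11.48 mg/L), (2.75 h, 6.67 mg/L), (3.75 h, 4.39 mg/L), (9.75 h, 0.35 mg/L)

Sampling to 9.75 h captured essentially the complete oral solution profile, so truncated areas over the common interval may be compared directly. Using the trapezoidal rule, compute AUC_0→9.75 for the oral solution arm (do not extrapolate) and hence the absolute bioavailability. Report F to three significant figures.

Trapezoidal AUC_0→9.75 (oral solution):
  [0→1]: (0.00+11.98)/2 × 1 = 5.99
  [1→1.25]: (11.98+11.48)/2 × 0.25 = 2.9325
  [1.25→2.75]: (11.48+6.67)/2 × 1.5 = 13.6125
  [2.75→3.75]: (6.67+4.39)/2 × 1 = 5.53
  [3.75→9.75]: (4.39+0.35)/2 × 6 = 14.22
  Sum = 42.285 mg/L·h
F = (AUC_ev/D_ev)/(AUC_iv/D_iv) = (42.285/375)/(211/250) = 0.11276/0.844 = 0.1336

F = 0.134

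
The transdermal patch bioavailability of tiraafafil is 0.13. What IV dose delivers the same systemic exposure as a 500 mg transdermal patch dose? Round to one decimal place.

D_iv = 65.0 mg

Systemic exposure from an extravascular dose = F × D_ev, so the equivalent IV dose is F × D_ev.
D_iv = F × D_ev = 0.13 × 500 = 65 mg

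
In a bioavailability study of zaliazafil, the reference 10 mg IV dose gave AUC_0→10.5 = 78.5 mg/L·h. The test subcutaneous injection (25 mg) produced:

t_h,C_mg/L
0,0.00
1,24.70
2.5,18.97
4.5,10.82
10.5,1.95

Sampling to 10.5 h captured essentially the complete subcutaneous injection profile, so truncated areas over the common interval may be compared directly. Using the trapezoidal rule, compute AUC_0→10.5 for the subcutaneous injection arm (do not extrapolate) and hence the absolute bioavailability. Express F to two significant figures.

F = 0.58

Trapezoidal AUC_0→10.5 (subcutaneous injection):
  [0→1]: (0.00+24.70)/2 × 1 = 12.35
  [1→2.5]: (24.70+18.97)/2 × 1.5 = 32.7525
  [2.5→4.5]: (18.97+10.82)/2 × 2 = 29.79
  [4.5→10.5]: (10.82+1.95)/2 × 6 = 38.31
  Sum = 113.2025 mg/L·h
F = (AUC_ev/D_ev)/(AUC_iv/D_iv) = (113.2025/25)/(78.5/10) = 4.5281/7.85 = 0.5768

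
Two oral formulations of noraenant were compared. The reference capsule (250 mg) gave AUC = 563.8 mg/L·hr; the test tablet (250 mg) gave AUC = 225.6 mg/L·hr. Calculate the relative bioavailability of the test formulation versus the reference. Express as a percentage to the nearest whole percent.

F_rel = 40%

F_rel = (AUC_test/D_test) / (AUC_ref/D_ref)
      = (225.6/250) / (563.8/250)
      = 0.9024 / 2.2552 = 0.4001 = 40.01%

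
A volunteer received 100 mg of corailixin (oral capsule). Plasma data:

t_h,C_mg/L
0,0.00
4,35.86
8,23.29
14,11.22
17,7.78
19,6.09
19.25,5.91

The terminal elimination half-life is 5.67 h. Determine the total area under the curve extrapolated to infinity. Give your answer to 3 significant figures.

Trapezoidal AUC_0→19.25:
  [0→4]: (0.00+35.86)/2 × 4 = 71.72
  [4→8]: (35.86+23.29)/2 × 4 = 118.3
  [8→14]: (23.29+11.22)/2 × 6 = 103.53
  [14→17]: (11.22+7.78)/2 × 3 = 28.5
  [17→19]: (7.78+6.09)/2 × 2 = 13.87
  [19→19.25]: (6.09+5.91)/2 × 0.25 = 1.5
  Sum = 337.42 mg/L·h
k_e = ln2 / t½ = 0.693147 / 5.67 = 0.1222 h^-1
Extrapolated tail: C_last / k_e = 5.91 / 0.1222 = 48.363
AUC_0→∞ = 337.42 + 48.363 = 385.783 mg/L·h

AUC = 386 mg/L·h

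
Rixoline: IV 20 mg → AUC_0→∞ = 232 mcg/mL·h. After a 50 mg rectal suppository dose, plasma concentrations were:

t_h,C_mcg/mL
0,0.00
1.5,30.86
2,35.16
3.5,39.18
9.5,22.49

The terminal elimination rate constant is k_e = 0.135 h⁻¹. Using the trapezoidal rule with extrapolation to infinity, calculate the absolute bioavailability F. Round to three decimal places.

F = 0.771

Trapezoidal AUC_0→9.5 (rectal suppository):
  [0→1.5]: (0.00+30.86)/2 × 1.5 = 23.145
  [1.5→2]: (30.86+35.16)/2 × 0.5 = 16.505
  [2→3.5]: (35.16+39.18)/2 × 1.5 = 55.755
  [3.5→9.5]: (39.18+22.49)/2 × 6 = 185.01
  Sum = 280.415 mcg/mL·h
Tail: C_last/k_e = 22.49/0.135 = 166.593
AUC_0→∞ (rectal suppository) = 280.415 + 166.593 = 447.008 mcg/mL·h
F = (AUC_ev/D_ev)/(AUC_iv/D_iv) = (447.008/50)/(232/20) = 8.94016/11.6 = 0.7707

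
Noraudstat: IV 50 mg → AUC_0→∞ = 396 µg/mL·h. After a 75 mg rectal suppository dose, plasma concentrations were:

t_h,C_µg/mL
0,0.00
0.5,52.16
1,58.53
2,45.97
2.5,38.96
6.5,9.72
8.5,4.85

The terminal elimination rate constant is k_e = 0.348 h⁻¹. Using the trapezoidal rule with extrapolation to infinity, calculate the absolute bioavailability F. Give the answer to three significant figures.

F = 0.404

Trapezoidal AUC_0→8.5 (rectal suppository):
  [0→0.5]: (0.00+52.16)/2 × 0.5 = 13.04
  [0.5→1]: (52.16+58.53)/2 × 0.5 = 27.6725
  [1→2]: (58.53+45.97)/2 × 1 = 52.25
  [2→2.5]: (45.97+38.96)/2 × 0.5 = 21.2325
  [2.5→6.5]: (38.96+9.72)/2 × 4 = 97.36
  [6.5→8.5]: (9.72+4.85)/2 × 2 = 14.57
  Sum = 226.125 µg/mL·h
Tail: C_last/k_e = 4.85/0.348 = 13.937
AUC_0→∞ (rectal suppository) = 226.125 + 13.937 = 240.062 µg/mL·h
F = (AUC_ev/D_ev)/(AUC_iv/D_iv) = (240.062/75)/(396/50) = 3.20083/7.92 = 0.4041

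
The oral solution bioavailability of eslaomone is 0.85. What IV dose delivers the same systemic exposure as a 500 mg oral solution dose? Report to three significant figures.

D_iv = 425 mg

Systemic exposure from an extravascular dose = F × D_ev, so the equivalent IV dose is F × D_ev.
D_iv = F × D_ev = 0.85 × 500 = 425 mg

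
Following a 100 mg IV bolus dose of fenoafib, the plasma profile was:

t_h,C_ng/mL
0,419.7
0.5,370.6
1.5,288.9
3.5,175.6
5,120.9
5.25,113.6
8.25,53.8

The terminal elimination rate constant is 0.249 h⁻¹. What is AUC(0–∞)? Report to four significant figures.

AUC = 1711 ng/mL·h

Trapezoidal AUC_0→8.25:
  [0→0.5]: (419.7+370.6)/2 × 0.5 = 197.575
  [0.5→1.5]: (370.6+288.9)/2 × 1 = 329.75
  [1.5→3.5]: (288.9+175.6)/2 × 2 = 464.5
  [3.5→5]: (175.6+120.9)/2 × 1.5 = 222.375
  [5→5.25]: (120.9+113.6)/2 × 0.25 = 29.3125
  [5.25→8.25]: (113.6+53.8)/2 × 3 = 251.1
  Sum = 1494.6125 ng/mL·h
Extrapolated tail: C_last / k_e = 53.8 / 0.249 = 216.064
AUC_0→∞ = 1494.6125 + 216.064 = 1710.6765 ng/mL·h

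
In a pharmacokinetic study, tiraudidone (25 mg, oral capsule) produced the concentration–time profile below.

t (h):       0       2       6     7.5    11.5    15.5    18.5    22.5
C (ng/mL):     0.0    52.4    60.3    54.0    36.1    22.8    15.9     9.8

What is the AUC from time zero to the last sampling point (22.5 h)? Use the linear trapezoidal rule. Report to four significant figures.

Trapezoidal AUC_0→22.5:
  [0→2]: (0.0+52.4)/2 × 2 = 52.4
  [2→6]: (52.4+60.3)/2 × 4 = 225.4
  [6→7.5]: (60.3+54.0)/2 × 1.5 = 85.725
  [7.5→11.5]: (54.0+36.1)/2 × 4 = 180.2
  [11.5→15.5]: (36.1+22.8)/2 × 4 = 117.8
  [15.5→18.5]: (22.8+15.9)/2 × 3 = 58.05
  [18.5→22.5]: (15.9+9.8)/2 × 4 = 51.4
  Sum = 770.975 ng/mL·h

AUC = 771.0 ng/mL·h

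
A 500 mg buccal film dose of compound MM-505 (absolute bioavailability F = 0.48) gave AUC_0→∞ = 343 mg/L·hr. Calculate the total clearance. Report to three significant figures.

CL = F × Dose / AUC_0→∞
   = 0.48 × 500 / 343 = 0.699708 L/hr

CL = 0.700 L/hr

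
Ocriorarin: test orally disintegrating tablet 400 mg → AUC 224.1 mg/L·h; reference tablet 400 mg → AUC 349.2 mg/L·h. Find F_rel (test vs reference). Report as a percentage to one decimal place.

F_rel = (AUC_test/D_test) / (AUC_ref/D_ref)
      = (224.1/400) / (349.2/400)
      = 0.56025 / 0.873 = 0.6418 = 64.18%

F_rel = 64.2%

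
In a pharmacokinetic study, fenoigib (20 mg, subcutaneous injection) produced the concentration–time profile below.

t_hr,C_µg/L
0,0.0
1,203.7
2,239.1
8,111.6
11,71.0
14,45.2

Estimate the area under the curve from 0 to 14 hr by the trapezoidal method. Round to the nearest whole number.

Trapezoidal AUC_0→14:
  [0→1]: (0.0+203.7)/2 × 1 = 101.85
  [1→2]: (203.7+239.1)/2 × 1 = 221.4
  [2→8]: (239.1+111.6)/2 × 6 = 1052.1
  [8→11]: (111.6+71.0)/2 × 3 = 273.9
  [11→14]: (71.0+45.2)/2 × 3 = 174.3
  Sum = 1823.55 µg/L·hr

AUC = 1824 µg/L·hr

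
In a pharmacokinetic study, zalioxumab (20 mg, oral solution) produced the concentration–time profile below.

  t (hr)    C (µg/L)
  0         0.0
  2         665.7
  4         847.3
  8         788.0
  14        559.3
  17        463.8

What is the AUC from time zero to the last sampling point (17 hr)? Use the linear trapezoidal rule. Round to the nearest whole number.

Trapezoidal AUC_0→17:
  [0→2]: (0.0+665.7)/2 × 2 = 665.7
  [2→4]: (665.7+847.3)/2 × 2 = 1513.0
  [4→8]: (847.3+788.0)/2 × 4 = 3270.6
  [8→14]: (788.0+559.3)/2 × 6 = 4041.9
  [14→17]: (559.3+463.8)/2 × 3 = 1534.65
  Sum = 11025.85 µg/L·hr

AUC = 11026 µg/L·hr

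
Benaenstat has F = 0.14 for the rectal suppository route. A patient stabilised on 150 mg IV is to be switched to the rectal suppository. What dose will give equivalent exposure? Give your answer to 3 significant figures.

D_rectal = 1070 mg

For equal systemic exposure: F × D_ev = D_iv
D_ev = D_iv / F = 150 / 0.14 = 1071.43 mg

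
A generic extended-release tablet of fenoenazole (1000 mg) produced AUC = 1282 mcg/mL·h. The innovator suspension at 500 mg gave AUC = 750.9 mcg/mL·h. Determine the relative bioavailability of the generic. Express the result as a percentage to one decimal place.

F_rel = (AUC_test/D_test) / (AUC_ref/D_ref)
      = (1282/1000) / (750.9/500)
      = 1.282 / 1.5018 = 0.8536 = 85.36%

F_rel = 85.4%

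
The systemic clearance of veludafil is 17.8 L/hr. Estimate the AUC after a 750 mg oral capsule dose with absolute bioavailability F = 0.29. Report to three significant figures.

AUC_0→∞ = F × Dose / CL
        = 0.29 × 750 / 17.8 = 12.2191 mg/L·hr

AUC = 12.2 mg/L·hr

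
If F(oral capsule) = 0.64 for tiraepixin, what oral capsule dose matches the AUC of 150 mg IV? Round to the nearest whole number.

D_oral = 234 mg

For equal systemic exposure: F × D_ev = D_iv
D_ev = D_iv / F = 150 / 0.64 = 234.375 mg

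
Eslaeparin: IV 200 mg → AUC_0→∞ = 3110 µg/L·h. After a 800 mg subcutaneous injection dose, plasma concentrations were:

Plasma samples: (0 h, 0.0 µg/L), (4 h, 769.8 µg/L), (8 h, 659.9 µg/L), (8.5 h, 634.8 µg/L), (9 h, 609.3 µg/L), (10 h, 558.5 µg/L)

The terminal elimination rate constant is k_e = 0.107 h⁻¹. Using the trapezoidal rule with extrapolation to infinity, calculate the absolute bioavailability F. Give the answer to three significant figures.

Trapezoidal AUC_0→10 (subcutaneous injection):
  [0→4]: (0.0+769.8)/2 × 4 = 1539.6
  [4→8]: (769.8+659.9)/2 × 4 = 2859.4
  [8→8.5]: (659.9+634.8)/2 × 0.5 = 323.675
  [8.5→9]: (634.8+609.3)/2 × 0.5 = 311.025
  [9→10]: (609.3+558.5)/2 × 1 = 583.9
  Sum = 5617.6 µg/L·h
Tail: C_last/k_e = 558.5/0.107 = 5219.626
AUC_0→∞ (subcutaneous injection) = 5617.6 + 5219.626 = 10837.226 µg/L·h
F = (AUC_ev/D_ev)/(AUC_iv/D_iv) = (10837.226/800)/(3110/200) = 13.5465/15.55 = 0.8712

F = 0.871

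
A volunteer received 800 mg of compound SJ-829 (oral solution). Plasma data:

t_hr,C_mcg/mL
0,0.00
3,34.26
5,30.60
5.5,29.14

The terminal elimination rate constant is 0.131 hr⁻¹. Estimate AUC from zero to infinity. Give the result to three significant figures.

AUC = 354 mcg/mL·hr

Trapezoidal AUC_0→5.5:
  [0→3]: (0.00+34.26)/2 × 3 = 51.39
  [3→5]: (34.26+30.60)/2 × 2 = 64.86
  [5→5.5]: (30.60+29.14)/2 × 0.5 = 14.935
  Sum = 131.185 mcg/mL·hr
Extrapolated tail: C_last / k_e = 29.14 / 0.131 = 222.443
AUC_0→∞ = 131.185 + 222.443 = 353.628 mcg/mL·hr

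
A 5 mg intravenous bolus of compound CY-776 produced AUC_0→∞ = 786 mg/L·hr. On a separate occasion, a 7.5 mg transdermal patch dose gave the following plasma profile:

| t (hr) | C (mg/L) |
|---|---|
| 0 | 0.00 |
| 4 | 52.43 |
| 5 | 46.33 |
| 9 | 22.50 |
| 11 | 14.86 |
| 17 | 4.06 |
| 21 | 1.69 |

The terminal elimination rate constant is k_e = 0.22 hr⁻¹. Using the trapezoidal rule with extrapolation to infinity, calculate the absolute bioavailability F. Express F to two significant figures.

Trapezoidal AUC_0→21 (transdermal patch):
  [0→4]: (0.00+52.43)/2 × 4 = 104.86
  [4→5]: (52.43+46.33)/2 × 1 = 49.38
  [5→9]: (46.33+22.50)/2 × 4 = 137.66
  [9→11]: (22.50+14.86)/2 × 2 = 37.36
  [11→17]: (14.86+4.06)/2 × 6 = 56.76
  [17→21]: (4.06+1.69)/2 × 4 = 11.5
  Sum = 397.52 mg/L·hr
Tail: C_last/k_e = 1.69/0.22 = 7.682
AUC_0→∞ (transdermal patch) = 397.52 + 7.682 = 405.202 mg/L·hr
F = (AUC_ev/D_ev)/(AUC_iv/D_iv) = (405.202/7.5)/(786/5) = 54.0269/157.2 = 0.3437

F = 0.34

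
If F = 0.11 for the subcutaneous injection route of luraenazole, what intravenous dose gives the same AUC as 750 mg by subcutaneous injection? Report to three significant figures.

Systemic exposure from an extravascular dose = F × D_ev, so the equivalent IV dose is F × D_ev.
D_iv = F × D_ev = 0.11 × 750 = 82.5 mg

D_iv = 82.5 mg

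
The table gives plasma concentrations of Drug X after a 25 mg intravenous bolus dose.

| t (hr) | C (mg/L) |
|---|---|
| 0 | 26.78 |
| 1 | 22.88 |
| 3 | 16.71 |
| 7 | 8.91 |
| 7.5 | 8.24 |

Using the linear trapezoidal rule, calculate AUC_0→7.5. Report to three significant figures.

AUC = 120 mg/L·hr

Trapezoidal AUC_0→7.5:
  [0→1]: (26.78+22.88)/2 × 1 = 24.83
  [1→3]: (22.88+16.71)/2 × 2 = 39.59
  [3→7]: (16.71+8.91)/2 × 4 = 51.24
  [7→7.5]: (8.91+8.24)/2 × 0.5 = 4.2875
  Sum = 119.9475 mg/L·hr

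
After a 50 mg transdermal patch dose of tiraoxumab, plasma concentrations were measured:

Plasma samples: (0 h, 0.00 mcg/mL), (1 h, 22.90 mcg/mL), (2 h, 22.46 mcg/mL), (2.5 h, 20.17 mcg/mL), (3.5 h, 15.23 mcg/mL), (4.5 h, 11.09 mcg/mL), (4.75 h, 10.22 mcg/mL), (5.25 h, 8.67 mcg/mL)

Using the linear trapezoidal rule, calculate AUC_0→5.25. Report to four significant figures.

Trapezoidal AUC_0→5.25:
  [0→1]: (0.00+22.90)/2 × 1 = 11.45
  [1→2]: (22.90+22.46)/2 × 1 = 22.68
  [2→2.5]: (22.46+20.17)/2 × 0.5 = 10.6575
  [2.5→3.5]: (20.17+15.23)/2 × 1 = 17.7
  [3.5→4.5]: (15.23+11.09)/2 × 1 = 13.16
  [4.5→4.75]: (11.09+10.22)/2 × 0.25 = 2.66375
  [4.75→5.25]: (10.22+8.67)/2 × 0.5 = 4.7225
  Sum = 83.03375 mcg/mL·h

AUC = 83.03 mcg/mL·h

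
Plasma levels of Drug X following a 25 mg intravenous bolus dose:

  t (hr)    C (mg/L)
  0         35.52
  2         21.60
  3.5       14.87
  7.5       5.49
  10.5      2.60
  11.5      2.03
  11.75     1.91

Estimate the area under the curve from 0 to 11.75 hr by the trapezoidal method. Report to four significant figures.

Trapezoidal AUC_0→11.75:
  [0→2]: (35.52+21.60)/2 × 2 = 57.12
  [2→3.5]: (21.60+14.87)/2 × 1.5 = 27.3525
  [3.5→7.5]: (14.87+5.49)/2 × 4 = 40.72
  [7.5→10.5]: (5.49+2.60)/2 × 3 = 12.135
  [10.5→11.5]: (2.60+2.03)/2 × 1 = 2.315
  [11.5→11.75]: (2.03+1.91)/2 × 0.25 = 0.4925
  Sum = 140.135 mg/L·hr

AUC = 140.1 mg/L·hr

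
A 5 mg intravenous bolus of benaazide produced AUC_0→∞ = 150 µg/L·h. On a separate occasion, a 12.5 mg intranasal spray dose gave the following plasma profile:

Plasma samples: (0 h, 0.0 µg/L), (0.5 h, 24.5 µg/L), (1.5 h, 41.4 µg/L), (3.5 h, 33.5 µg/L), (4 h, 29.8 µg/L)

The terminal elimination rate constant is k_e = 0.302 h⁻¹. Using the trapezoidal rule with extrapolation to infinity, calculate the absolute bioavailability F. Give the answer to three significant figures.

Trapezoidal AUC_0→4 (intranasal spray):
  [0→0.5]: (0.0+24.5)/2 × 0.5 = 6.125
  [0.5→1.5]: (24.5+41.4)/2 × 1 = 32.95
  [1.5→3.5]: (41.4+33.5)/2 × 2 = 74.9
  [3.5→4]: (33.5+29.8)/2 × 0.5 = 15.825
  Sum = 129.8 µg/L·h
Tail: C_last/k_e = 29.8/0.302 = 98.675
AUC_0→∞ (intranasal spray) = 129.8 + 98.675 = 228.475 µg/L·h
F = (AUC_ev/D_ev)/(AUC_iv/D_iv) = (228.475/12.5)/(150/5) = 18.278/30 = 0.6093

F = 0.609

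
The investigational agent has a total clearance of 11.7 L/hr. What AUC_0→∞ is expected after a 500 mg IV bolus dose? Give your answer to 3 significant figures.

AUC = 42.7 mg/L·hr

AUC_0→∞ = Dose_iv / CL
        = 500 / 11.7 = 42.735 mg/L·hr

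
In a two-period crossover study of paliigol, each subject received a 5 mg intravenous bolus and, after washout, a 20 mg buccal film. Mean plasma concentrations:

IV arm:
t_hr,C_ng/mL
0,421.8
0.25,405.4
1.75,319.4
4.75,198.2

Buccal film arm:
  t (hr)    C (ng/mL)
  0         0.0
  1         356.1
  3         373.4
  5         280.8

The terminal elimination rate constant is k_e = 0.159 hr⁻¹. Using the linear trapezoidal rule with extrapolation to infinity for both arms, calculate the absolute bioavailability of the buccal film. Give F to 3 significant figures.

F = 0.312

Trapezoidal AUC_0→4.75 (IV):
  [0→0.25]: (421.8+405.4)/2 × 0.25 = 103.4
  [0.25→1.75]: (405.4+319.4)/2 × 1.5 = 543.6
  [1.75→4.75]: (319.4+198.2)/2 × 3 = 776.4
  Sum = 1423.4 ng/mL·hr
IV tail: 198.2/0.159 = 1246.541; AUC_iv,0→∞ = 1423.4 + 1246.541 = 2669.941 ng/mL·hr
Trapezoidal AUC_0→5 (buccal film):
  [0→1]: (0.0+356.1)/2 × 1 = 178.05
  [1→3]: (356.1+373.4)/2 × 2 = 729.5
  [3→5]: (373.4+280.8)/2 × 2 = 654.2
  Sum = 1561.75 ng/mL·hr
buccal film tail: 280.8/0.159 = 1766.038; AUC_ev,0→∞ = 1561.75 + 1766.038 = 3327.788 ng/mL·hr
F = (AUC_ev/D_ev)/(AUC_iv/D_iv) = (3327.788/20)/(2669.941/5) = 166.3894/533.9882 = 0.3116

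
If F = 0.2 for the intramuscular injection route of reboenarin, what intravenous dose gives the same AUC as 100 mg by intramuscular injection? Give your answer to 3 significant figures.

Systemic exposure from an extravascular dose = F × D_ev, so the equivalent IV dose is F × D_ev.
D_iv = F × D_ev = 0.2 × 100 = 20 mg

D_iv = 20.0 mg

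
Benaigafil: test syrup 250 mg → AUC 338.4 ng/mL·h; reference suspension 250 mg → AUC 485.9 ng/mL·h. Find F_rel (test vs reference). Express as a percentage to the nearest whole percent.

F_rel = 70%

F_rel = (AUC_test/D_test) / (AUC_ref/D_ref)
      = (338.4/250) / (485.9/250)
      = 1.3536 / 1.9436 = 0.6964 = 69.64%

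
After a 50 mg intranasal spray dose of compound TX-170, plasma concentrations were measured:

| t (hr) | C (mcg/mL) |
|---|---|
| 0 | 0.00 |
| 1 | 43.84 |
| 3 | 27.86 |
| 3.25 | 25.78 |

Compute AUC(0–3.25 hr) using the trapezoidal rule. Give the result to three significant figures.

Trapezoidal AUC_0→3.25:
  [0→1]: (0.00+43.84)/2 × 1 = 21.92
  [1→3]: (43.84+27.86)/2 × 2 = 71.7
  [3→3.25]: (27.86+25.78)/2 × 0.25 = 6.705
  Sum = 100.325 mcg/mL·hr

AUC = 100 mcg/mL·hr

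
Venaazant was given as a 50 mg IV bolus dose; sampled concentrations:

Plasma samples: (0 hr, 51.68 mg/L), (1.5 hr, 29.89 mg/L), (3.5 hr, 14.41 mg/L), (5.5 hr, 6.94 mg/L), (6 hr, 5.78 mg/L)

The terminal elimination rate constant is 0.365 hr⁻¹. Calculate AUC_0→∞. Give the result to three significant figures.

AUC = 146 mg/L·hr

Trapezoidal AUC_0→6:
  [0→1.5]: (51.68+29.89)/2 × 1.5 = 61.1775
  [1.5→3.5]: (29.89+14.41)/2 × 2 = 44.3
  [3.5→5.5]: (14.41+6.94)/2 × 2 = 21.35
  [5.5→6]: (6.94+5.78)/2 × 0.5 = 3.18
  Sum = 130.0075 mg/L·hr
Extrapolated tail: C_last / k_e = 5.78 / 0.365 = 15.836
AUC_0→∞ = 130.0075 + 15.836 = 145.8435 mg/L·hr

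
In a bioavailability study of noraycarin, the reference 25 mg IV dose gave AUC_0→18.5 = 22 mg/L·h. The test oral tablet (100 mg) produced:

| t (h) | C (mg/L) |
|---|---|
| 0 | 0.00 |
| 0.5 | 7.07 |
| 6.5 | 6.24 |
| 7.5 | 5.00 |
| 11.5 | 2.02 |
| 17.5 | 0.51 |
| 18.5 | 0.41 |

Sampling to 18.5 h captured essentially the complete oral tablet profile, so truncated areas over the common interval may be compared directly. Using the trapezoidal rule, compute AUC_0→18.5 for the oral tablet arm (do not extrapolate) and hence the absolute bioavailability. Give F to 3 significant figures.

F = 0.789

Trapezoidal AUC_0→18.5 (oral tablet):
  [0→0.5]: (0.00+7.07)/2 × 0.5 = 1.7675
  [0.5→6.5]: (7.07+6.24)/2 × 6 = 39.93
  [6.5→7.5]: (6.24+5.00)/2 × 1 = 5.62
  [7.5→11.5]: (5.00+2.02)/2 × 4 = 14.04
  [11.5→17.5]: (2.02+0.51)/2 × 6 = 7.59
  [17.5→18.5]: (0.51+0.41)/2 × 1 = 0.46
  Sum = 69.4075 mg/L·h
F = (AUC_ev/D_ev)/(AUC_iv/D_iv) = (69.4075/100)/(22/25) = 0.694075/0.88 = 0.7887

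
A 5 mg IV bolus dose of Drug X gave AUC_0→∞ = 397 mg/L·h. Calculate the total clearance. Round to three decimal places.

CL = Dose_iv / AUC_0→∞
   = 5 / 397 = 0.0125945 L/h

CL = 0.013 L/h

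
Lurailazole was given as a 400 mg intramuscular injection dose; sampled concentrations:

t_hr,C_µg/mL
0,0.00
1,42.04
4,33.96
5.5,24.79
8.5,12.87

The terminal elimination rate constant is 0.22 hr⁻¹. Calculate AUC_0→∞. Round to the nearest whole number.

Trapezoidal AUC_0→8.5:
  [0→1]: (0.00+42.04)/2 × 1 = 21.02
  [1→4]: (42.04+33.96)/2 × 3 = 114.0
  [4→5.5]: (33.96+24.79)/2 × 1.5 = 44.0625
  [5.5→8.5]: (24.79+12.87)/2 × 3 = 56.49
  Sum = 235.5725 µg/mL·hr
Extrapolated tail: C_last / k_e = 12.87 / 0.22 = 58.500
AUC_0→∞ = 235.5725 + 58.500 = 294.0725 µg/mL·hr

AUC = 294 µg/mL·hr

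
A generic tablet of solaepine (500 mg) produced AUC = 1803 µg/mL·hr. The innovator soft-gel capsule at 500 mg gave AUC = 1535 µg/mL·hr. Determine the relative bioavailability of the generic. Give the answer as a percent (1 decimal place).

F_rel = 117.5%

F_rel = (AUC_test/D_test) / (AUC_ref/D_ref)
      = (1803/500) / (1535/500)
      = 3.606 / 3.07 = 1.1746 = 117.46%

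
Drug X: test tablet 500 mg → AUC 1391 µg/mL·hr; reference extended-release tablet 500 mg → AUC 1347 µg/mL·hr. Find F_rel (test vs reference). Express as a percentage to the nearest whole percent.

F_rel = (AUC_test/D_test) / (AUC_ref/D_ref)
      = (1391/500) / (1347/500)
      = 2.782 / 2.694 = 1.0327 = 103.27%

F_rel = 103%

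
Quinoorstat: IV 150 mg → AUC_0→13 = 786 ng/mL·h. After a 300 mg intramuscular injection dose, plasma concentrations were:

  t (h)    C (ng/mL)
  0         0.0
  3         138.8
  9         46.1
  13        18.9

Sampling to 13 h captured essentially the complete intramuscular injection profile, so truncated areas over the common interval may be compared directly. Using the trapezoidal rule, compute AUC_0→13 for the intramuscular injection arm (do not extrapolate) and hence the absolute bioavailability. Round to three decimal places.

F = 0.568

Trapezoidal AUC_0→13 (intramuscular injection):
  [0→3]: (0.0+138.8)/2 × 3 = 208.2
  [3→9]: (138.8+46.1)/2 × 6 = 554.7
  [9→13]: (46.1+18.9)/2 × 4 = 130.0
  Sum = 892.9 ng/mL·h
F = (AUC_ev/D_ev)/(AUC_iv/D_iv) = (892.9/300)/(786/150) = 2.97633/5.24 = 0.5680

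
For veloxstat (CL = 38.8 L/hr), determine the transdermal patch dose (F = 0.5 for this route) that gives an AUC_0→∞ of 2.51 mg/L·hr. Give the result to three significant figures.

Dose = CL × AUC_0→∞ / F
     = 38.8 × 2.51 / 0.5 = 194.776 mg

Dose = 195 mg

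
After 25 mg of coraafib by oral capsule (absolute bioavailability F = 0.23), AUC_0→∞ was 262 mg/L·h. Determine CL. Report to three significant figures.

CL = 0.0219 L/h

CL = F × Dose / AUC_0→∞
   = 0.23 × 25 / 262 = 0.0219466 L/h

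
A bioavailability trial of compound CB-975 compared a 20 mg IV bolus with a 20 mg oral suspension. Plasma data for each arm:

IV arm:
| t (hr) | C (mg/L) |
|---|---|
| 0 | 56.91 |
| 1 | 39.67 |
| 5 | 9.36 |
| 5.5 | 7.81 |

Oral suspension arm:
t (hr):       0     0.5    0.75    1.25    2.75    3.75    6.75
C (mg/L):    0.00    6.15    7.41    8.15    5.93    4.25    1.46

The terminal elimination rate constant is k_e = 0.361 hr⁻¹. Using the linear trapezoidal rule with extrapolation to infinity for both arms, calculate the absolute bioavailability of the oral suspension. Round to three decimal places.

F = 0.205

Trapezoidal AUC_0→5.5 (IV):
  [0→1]: (56.91+39.67)/2 × 1 = 48.29
  [1→5]: (39.67+9.36)/2 × 4 = 98.06
  [5→5.5]: (9.36+7.81)/2 × 0.5 = 4.2925
  Sum = 150.6425 mg/L·hr
IV tail: 7.81/0.361 = 21.634; AUC_iv,0→∞ = 150.6425 + 21.634 = 172.2765 mg/L·hr
Trapezoidal AUC_0→6.75 (oral suspension):
  [0→0.5]: (0.00+6.15)/2 × 0.5 = 1.5375
  [0.5→0.75]: (6.15+7.41)/2 × 0.25 = 1.695
  [0.75→1.25]: (7.41+8.15)/2 × 0.5 = 3.89
  [1.25→2.75]: (8.15+5.93)/2 × 1.5 = 10.56
  [2.75→3.75]: (5.93+4.25)/2 × 1 = 5.09
  [3.75→6.75]: (4.25+1.46)/2 × 3 = 8.565
  Sum = 31.3375 mg/L·hr
oral suspension tail: 1.46/0.361 = 4.044; AUC_ev,0→∞ = 31.3375 + 4.044 = 35.3815 mg/L·hr
F = (AUC_ev/D_ev)/(AUC_iv/D_iv) = (35.3815/20)/(172.2765/20) = 1.769075/8.613825 = 0.2054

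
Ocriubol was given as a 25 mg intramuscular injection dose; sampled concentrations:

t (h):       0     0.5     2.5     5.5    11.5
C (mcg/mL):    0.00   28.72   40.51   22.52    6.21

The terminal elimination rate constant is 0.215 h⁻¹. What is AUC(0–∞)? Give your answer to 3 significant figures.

Trapezoidal AUC_0→11.5:
  [0→0.5]: (0.00+28.72)/2 × 0.5 = 7.18
  [0.5→2.5]: (28.72+40.51)/2 × 2 = 69.23
  [2.5→5.5]: (40.51+22.52)/2 × 3 = 94.545
  [5.5→11.5]: (22.52+6.21)/2 × 6 = 86.19
  Sum = 257.145 mcg/mL·h
Extrapolated tail: C_last / k_e = 6.21 / 0.215 = 28.884
AUC_0→∞ = 257.145 + 28.884 = 286.029 mcg/mL·h

AUC = 286 mcg/mL·h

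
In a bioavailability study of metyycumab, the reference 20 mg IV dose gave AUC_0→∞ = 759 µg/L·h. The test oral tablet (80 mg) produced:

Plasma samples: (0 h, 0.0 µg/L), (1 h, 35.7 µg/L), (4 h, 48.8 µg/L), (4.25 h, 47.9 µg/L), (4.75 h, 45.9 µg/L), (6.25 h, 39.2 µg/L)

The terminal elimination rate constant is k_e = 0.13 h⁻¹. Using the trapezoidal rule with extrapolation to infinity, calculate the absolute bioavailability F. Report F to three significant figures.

Trapezoidal AUC_0→6.25 (oral tablet):
  [0→1]: (0.0+35.7)/2 × 1 = 17.85
  [1→4]: (35.7+48.8)/2 × 3 = 126.75
  [4→4.25]: (48.8+47.9)/2 × 0.25 = 12.0875
  [4.25→4.75]: (47.9+45.9)/2 × 0.5 = 23.45
  [4.75→6.25]: (45.9+39.2)/2 × 1.5 = 63.825
  Sum = 243.9625 µg/L·h
Tail: C_last/k_e = 39.2/0.13 = 301.538
AUC_0→∞ (oral tablet) = 243.9625 + 301.538 = 545.5005 µg/L·h
F = (AUC_ev/D_ev)/(AUC_iv/D_iv) = (545.5005/80)/(759/20) = 6.81876/37.95 = 0.1797

F = 0.180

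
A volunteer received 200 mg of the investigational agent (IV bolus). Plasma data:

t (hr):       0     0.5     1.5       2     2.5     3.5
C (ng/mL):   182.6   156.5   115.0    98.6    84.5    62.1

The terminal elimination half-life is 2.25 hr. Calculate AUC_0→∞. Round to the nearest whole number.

Trapezoidal AUC_0→3.5:
  [0→0.5]: (182.6+156.5)/2 × 0.5 = 84.775
  [0.5→1.5]: (156.5+115.0)/2 × 1 = 135.75
  [1.5→2]: (115.0+98.6)/2 × 0.5 = 53.4
  [2→2.5]: (98.6+84.5)/2 × 0.5 = 45.775
  [2.5→3.5]: (84.5+62.1)/2 × 1 = 73.3
  Sum = 393.0 ng/mL·hr
k_e = ln2 / t½ = 0.693147 / 2.25 = 0.3081 hr^-1
Extrapolated tail: C_last / k_e = 62.1 / 0.3081 = 201.558
AUC_0→∞ = 393.0 + 201.558 = 594.558 ng/mL·hr

AUC = 595 ng/mL·hr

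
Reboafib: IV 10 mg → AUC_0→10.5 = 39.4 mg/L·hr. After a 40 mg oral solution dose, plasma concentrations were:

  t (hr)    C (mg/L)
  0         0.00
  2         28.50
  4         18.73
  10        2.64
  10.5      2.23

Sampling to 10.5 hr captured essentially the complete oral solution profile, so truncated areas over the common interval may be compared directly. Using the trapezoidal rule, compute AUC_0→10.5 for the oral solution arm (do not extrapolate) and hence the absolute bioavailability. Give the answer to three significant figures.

Trapezoidal AUC_0→10.5 (oral solution):
  [0→2]: (0.00+28.50)/2 × 2 = 28.5
  [2→4]: (28.50+18.73)/2 × 2 = 47.23
  [4→10]: (18.73+2.64)/2 × 6 = 64.11
  [10→10.5]: (2.64+2.23)/2 × 0.5 = 1.2175
  Sum = 141.0575 mg/L·hr
F = (AUC_ev/D_ev)/(AUC_iv/D_iv) = (141.0575/40)/(39.4/10) = 3.5264375/3.94 = 0.8950

F = 0.895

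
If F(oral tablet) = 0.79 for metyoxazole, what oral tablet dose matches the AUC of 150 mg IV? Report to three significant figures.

For equal systemic exposure: F × D_ev = D_iv
D_ev = D_iv / F = 150 / 0.79 = 189.873 mg

D_oral = 190 mg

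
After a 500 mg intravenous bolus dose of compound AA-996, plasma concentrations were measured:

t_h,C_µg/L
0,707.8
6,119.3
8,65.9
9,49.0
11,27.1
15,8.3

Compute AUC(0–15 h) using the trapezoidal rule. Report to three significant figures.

AUC = 2870 µg/L·h

Trapezoidal AUC_0→15:
  [0→6]: (707.8+119.3)/2 × 6 = 2481.3
  [6→8]: (119.3+65.9)/2 × 2 = 185.2
  [8→9]: (65.9+49.0)/2 × 1 = 57.45
  [9→11]: (49.0+27.1)/2 × 2 = 76.1
  [11→15]: (27.1+8.3)/2 × 4 = 70.8
  Sum = 2870.85 µg/L·h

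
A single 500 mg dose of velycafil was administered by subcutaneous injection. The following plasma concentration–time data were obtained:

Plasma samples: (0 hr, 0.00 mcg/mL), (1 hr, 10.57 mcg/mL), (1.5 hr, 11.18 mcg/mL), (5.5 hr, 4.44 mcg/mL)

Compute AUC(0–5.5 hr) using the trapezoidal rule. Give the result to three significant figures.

Trapezoidal AUC_0→5.5:
  [0→1]: (0.00+10.57)/2 × 1 = 5.285
  [1→1.5]: (10.57+11.18)/2 × 0.5 = 5.4375
  [1.5→5.5]: (11.18+4.44)/2 × 4 = 31.24
  Sum = 41.9625 mcg/mL·hr

AUC = 42.0 mcg/mL·hr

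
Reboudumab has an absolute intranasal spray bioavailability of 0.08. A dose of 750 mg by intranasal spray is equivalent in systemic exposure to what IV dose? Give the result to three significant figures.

D_iv = 60.0 mg

Systemic exposure from an extravascular dose = F × D_ev, so the equivalent IV dose is F × D_ev.
D_iv = F × D_ev = 0.08 × 750 = 60 mg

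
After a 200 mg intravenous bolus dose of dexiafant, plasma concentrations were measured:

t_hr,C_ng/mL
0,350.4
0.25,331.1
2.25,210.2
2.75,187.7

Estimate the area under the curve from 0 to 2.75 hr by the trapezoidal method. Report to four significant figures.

Trapezoidal AUC_0→2.75:
  [0→0.25]: (350.4+331.1)/2 × 0.25 = 85.1875
  [0.25→2.25]: (331.1+210.2)/2 × 2 = 541.3
  [2.25→2.75]: (210.2+187.7)/2 × 0.5 = 99.475
  Sum = 725.9625 ng/mL·hr

AUC = 726.0 ng/mL·hr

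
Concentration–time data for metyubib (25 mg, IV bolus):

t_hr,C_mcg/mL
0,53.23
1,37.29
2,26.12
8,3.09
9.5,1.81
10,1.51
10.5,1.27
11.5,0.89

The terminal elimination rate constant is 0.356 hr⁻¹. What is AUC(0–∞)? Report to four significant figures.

AUC = 173.4 mcg/mL·hr

Trapezoidal AUC_0→11.5:
  [0→1]: (53.23+37.29)/2 × 1 = 45.26
  [1→2]: (37.29+26.12)/2 × 1 = 31.705
  [2→8]: (26.12+3.09)/2 × 6 = 87.63
  [8→9.5]: (3.09+1.81)/2 × 1.5 = 3.675
  [9.5→10]: (1.81+1.51)/2 × 0.5 = 0.83
  [10→10.5]: (1.51+1.27)/2 × 0.5 = 0.695
  [10.5→11.5]: (1.27+0.89)/2 × 1 = 1.08
  Sum = 170.875 mcg/mL·hr
Extrapolated tail: C_last / k_e = 0.89 / 0.356 = 2.500
AUC_0→∞ = 170.875 + 2.500 = 173.375 mcg/mL·hr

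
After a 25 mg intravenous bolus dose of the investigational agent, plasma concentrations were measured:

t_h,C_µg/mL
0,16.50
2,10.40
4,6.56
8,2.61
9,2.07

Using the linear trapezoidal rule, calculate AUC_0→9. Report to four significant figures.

Trapezoidal AUC_0→9:
  [0→2]: (16.50+10.40)/2 × 2 = 26.9
  [2→4]: (10.40+6.56)/2 × 2 = 16.96
  [4→8]: (6.56+2.61)/2 × 4 = 18.34
  [8→9]: (2.61+2.07)/2 × 1 = 2.34
  Sum = 64.54 µg/mL·h

AUC = 64.54 µg/mL·h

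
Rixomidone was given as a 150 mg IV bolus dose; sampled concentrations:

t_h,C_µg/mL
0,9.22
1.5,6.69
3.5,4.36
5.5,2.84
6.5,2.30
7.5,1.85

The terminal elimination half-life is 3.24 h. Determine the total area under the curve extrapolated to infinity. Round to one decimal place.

Trapezoidal AUC_0→7.5:
  [0→1.5]: (9.22+6.69)/2 × 1.5 = 11.9325
  [1.5→3.5]: (6.69+4.36)/2 × 2 = 11.05
  [3.5→5.5]: (4.36+2.84)/2 × 2 = 7.2
  [5.5→6.5]: (2.84+2.30)/2 × 1 = 2.57
  [6.5→7.5]: (2.30+1.85)/2 × 1 = 2.075
  Sum = 34.8275 µg/mL·h
k_e = ln2 / t½ = 0.693147 / 3.24 = 0.2139 h^-1
Extrapolated tail: C_last / k_e = 1.85 / 0.2139 = 8.649
AUC_0→∞ = 34.8275 + 8.649 = 43.4765 µg/mL·h

AUC = 43.5 µg/mL·h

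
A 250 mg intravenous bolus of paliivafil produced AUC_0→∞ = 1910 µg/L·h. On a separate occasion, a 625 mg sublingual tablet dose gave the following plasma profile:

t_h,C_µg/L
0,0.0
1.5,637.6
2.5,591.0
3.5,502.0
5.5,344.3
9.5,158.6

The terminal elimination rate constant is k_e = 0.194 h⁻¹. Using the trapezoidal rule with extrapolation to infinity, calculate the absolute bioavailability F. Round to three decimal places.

F = 0.902

Trapezoidal AUC_0→9.5 (sublingual tablet):
  [0→1.5]: (0.0+637.6)/2 × 1.5 = 478.2
  [1.5→2.5]: (637.6+591.0)/2 × 1 = 614.3
  [2.5→3.5]: (591.0+502.0)/2 × 1 = 546.5
  [3.5→5.5]: (502.0+344.3)/2 × 2 = 846.3
  [5.5→9.5]: (344.3+158.6)/2 × 4 = 1005.8
  Sum = 3491.1 µg/L·h
Tail: C_last/k_e = 158.6/0.194 = 817.526
AUC_0→∞ (sublingual tablet) = 3491.1 + 817.526 = 4308.626 µg/L·h
F = (AUC_ev/D_ev)/(AUC_iv/D_iv) = (4308.626/625)/(1910/250) = 6.8938016/7.64 = 0.9023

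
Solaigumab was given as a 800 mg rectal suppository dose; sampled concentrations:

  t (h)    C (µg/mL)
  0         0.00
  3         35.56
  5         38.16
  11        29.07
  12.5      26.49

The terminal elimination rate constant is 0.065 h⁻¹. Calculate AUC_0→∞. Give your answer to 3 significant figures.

AUC = 778 µg/mL·h

Trapezoidal AUC_0→12.5:
  [0→3]: (0.00+35.56)/2 × 3 = 53.34
  [3→5]: (35.56+38.16)/2 × 2 = 73.72
  [5→11]: (38.16+29.07)/2 × 6 = 201.69
  [11→12.5]: (29.07+26.49)/2 × 1.5 = 41.67
  Sum = 370.42 µg/mL·h
Extrapolated tail: C_last / k_e = 26.49 / 0.065 = 407.538
AUC_0→∞ = 370.42 + 407.538 = 777.958 µg/mL·h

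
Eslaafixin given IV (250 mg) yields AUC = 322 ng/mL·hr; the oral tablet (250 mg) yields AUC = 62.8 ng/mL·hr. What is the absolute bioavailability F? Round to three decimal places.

F = (AUC_ev / D_ev) / (AUC_iv / D_iv)
  = (62.8/250) / (322/250)
  = 0.2512 / 1.288 = 0.1950

F = 0.195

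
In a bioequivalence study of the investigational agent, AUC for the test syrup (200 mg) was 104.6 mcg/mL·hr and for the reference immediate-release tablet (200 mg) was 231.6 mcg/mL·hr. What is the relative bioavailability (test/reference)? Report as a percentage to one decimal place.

F_rel = (AUC_test/D_test) / (AUC_ref/D_ref)
      = (104.6/200) / (231.6/200)
      = 0.523 / 1.158 = 0.4516 = 45.16%

F_rel = 45.2%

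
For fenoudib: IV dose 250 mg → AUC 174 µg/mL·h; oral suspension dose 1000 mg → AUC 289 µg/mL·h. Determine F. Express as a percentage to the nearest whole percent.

F = 42%

F = (AUC_ev / D_ev) / (AUC_iv / D_iv)
  = (289/1000) / (174/250)
  = 0.289 / 0.696 = 0.4152
  = 41.52%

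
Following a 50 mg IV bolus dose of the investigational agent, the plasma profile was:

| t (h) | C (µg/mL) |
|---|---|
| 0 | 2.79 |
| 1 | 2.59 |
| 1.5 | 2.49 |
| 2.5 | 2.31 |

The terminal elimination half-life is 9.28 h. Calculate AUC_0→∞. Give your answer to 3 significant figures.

Trapezoidal AUC_0→2.5:
  [0→1]: (2.79+2.59)/2 × 1 = 2.69
  [1→1.5]: (2.59+2.49)/2 × 0.5 = 1.27
  [1.5→2.5]: (2.49+2.31)/2 × 1 = 2.4
  Sum = 6.36 µg/mL·h
k_e = ln2 / t½ = 0.693147 / 9.28 = 0.0747 h^-1
Extrapolated tail: C_last / k_e = 2.31 / 0.0747 = 30.924
AUC_0→∞ = 6.36 + 30.924 = 37.284 µg/mL·h

AUC = 37.3 µg/mL·h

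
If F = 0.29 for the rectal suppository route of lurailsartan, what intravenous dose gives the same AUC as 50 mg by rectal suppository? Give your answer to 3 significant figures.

Systemic exposure from an extravascular dose = F × D_ev, so the equivalent IV dose is F × D_ev.
D_iv = F × D_ev = 0.29 × 50 = 14.5 mg

D_iv = 14.5 mg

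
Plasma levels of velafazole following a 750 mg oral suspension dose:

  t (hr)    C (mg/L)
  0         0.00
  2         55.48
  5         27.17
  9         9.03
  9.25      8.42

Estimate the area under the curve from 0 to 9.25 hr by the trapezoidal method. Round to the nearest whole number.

AUC = 254 mg/L·hr

Trapezoidal AUC_0→9.25:
  [0→2]: (0.00+55.48)/2 × 2 = 55.48
  [2→5]: (55.48+27.17)/2 × 3 = 123.975
  [5→9]: (27.17+9.03)/2 × 4 = 72.4
  [9→9.25]: (9.03+8.42)/2 × 0.25 = 2.18125
  Sum = 254.03625 mg/L·hr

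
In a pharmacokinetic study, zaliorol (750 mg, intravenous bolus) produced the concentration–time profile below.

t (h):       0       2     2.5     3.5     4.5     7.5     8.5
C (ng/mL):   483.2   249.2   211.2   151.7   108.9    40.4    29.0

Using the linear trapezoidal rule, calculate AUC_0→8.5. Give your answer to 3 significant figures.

Trapezoidal AUC_0→8.5:
  [0→2]: (483.2+249.2)/2 × 2 = 732.4
  [2→2.5]: (249.2+211.2)/2 × 0.5 = 115.1
  [2.5→3.5]: (211.2+151.7)/2 × 1 = 181.45
  [3.5→4.5]: (151.7+108.9)/2 × 1 = 130.3
  [4.5→7.5]: (108.9+40.4)/2 × 3 = 223.95
  [7.5→8.5]: (40.4+29.0)/2 × 1 = 34.7
  Sum = 1417.9 ng/mL·h

AUC = 1420 ng/mL·h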